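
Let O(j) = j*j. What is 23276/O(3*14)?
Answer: 5819/441 ≈ 13.195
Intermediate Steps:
O(j) = j²
23276/O(3*14) = 23276/((3*14)²) = 23276/(42²) = 23276/1764 = 23276*(1/1764) = 5819/441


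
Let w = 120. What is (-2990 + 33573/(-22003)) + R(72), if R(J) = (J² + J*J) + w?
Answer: 164944921/22003 ≈ 7496.5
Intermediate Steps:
R(J) = 120 + 2*J² (R(J) = (J² + J*J) + 120 = (J² + J²) + 120 = 2*J² + 120 = 120 + 2*J²)
(-2990 + 33573/(-22003)) + R(72) = (-2990 + 33573/(-22003)) + (120 + 2*72²) = (-2990 + 33573*(-1/22003)) + (120 + 2*5184) = (-2990 - 33573/22003) + (120 + 10368) = -65822543/22003 + 10488 = 164944921/22003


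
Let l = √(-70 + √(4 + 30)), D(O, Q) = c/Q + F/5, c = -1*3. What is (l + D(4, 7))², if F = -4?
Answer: (43 - 35*I*√(70 - √34))²/1225 ≈ -62.66 - 19.683*I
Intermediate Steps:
c = -3
D(O, Q) = -⅘ - 3/Q (D(O, Q) = -3/Q - 4/5 = -3/Q - 4*⅕ = -3/Q - ⅘ = -⅘ - 3/Q)
l = √(-70 + √34) ≈ 8.0106*I
(l + D(4, 7))² = (√(-70 + √34) + (-⅘ - 3/7))² = (√(-70 + √34) - 43/35)² = (-43/35 + √(-70 + √34))²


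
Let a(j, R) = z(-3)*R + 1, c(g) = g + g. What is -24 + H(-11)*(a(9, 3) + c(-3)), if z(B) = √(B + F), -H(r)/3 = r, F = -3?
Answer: -189 + 99*I*√6 ≈ -189.0 + 242.5*I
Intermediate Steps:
H(r) = -3*r
z(B) = √(-3 + B) (z(B) = √(B - 3) = √(-3 + B))
c(g) = 2*g
a(j, R) = 1 + I*R*√6 (a(j, R) = √(-3 - 3)*R + 1 = √(-6)*R + 1 = (I*√6)*R + 1 = I*R*√6 + 1 = 1 + I*R*√6)
-24 + H(-11)*(a(9, 3) + c(-3)) = -24 + (-3*(-11))*((1 + I*3*√6) + 2*(-3)) = -24 + 33*((1 + 3*I*√6) - 6) = -24 + 33*(-5 + 3*I*√6) = -24 + (-165 + 99*I*√6) = -189 + 99*I*√6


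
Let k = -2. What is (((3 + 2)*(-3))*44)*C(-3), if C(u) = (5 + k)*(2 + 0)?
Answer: -3960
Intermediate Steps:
C(u) = 6 (C(u) = (5 - 2)*(2 + 0) = 3*2 = 6)
(((3 + 2)*(-3))*44)*C(-3) = (((3 + 2)*(-3))*44)*6 = ((5*(-3))*44)*6 = -15*44*6 = -660*6 = -3960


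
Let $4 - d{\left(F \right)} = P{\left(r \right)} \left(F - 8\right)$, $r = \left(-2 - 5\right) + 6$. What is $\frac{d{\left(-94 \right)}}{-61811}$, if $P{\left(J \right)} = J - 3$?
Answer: $\frac{404}{61811} \approx 0.0065361$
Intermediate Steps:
$r = -1$ ($r = -7 + 6 = -1$)
$P{\left(J \right)} = -3 + J$
$d{\left(F \right)} = -28 + 4 F$ ($d{\left(F \right)} = 4 - \left(-3 - 1\right) \left(F - 8\right) = 4 - - 4 \left(-8 + F\right) = 4 - \left(32 - 4 F\right) = 4 + \left(-32 + 4 F\right) = -28 + 4 F$)
$\frac{d{\left(-94 \right)}}{-61811} = \frac{-28 + 4 \left(-94\right)}{-61811} = \left(-28 - 376\right) \left(- \frac{1}{61811}\right) = \left(-404\right) \left(- \frac{1}{61811}\right) = \frac{404}{61811}$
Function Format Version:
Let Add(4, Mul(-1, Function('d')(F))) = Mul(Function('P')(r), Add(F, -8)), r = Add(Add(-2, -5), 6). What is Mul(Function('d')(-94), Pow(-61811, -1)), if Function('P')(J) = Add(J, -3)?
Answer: Rational(404, 61811) ≈ 0.0065361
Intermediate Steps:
r = -1 (r = Add(-7, 6) = -1)
Function('P')(J) = Add(-3, J)
Function('d')(F) = Add(-28, Mul(4, F)) (Function('d')(F) = Add(4, Mul(-1, Mul(Add(-3, -1), Add(F, -8)))) = Add(4, Mul(-1, Mul(-4, Add(-8, F)))) = Add(4, Mul(-1, Add(32, Mul(-4, F)))) = Add(4, Add(-32, Mul(4, F))) = Add(-28, Mul(4, F)))
Mul(Function('d')(-94), Pow(-61811, -1)) = Mul(Add(-28, Mul(4, -94)), Pow(-61811, -1)) = Mul(Add(-28, -376), Rational(-1, 61811)) = Mul(-404, Rational(-1, 61811)) = Rational(404, 61811)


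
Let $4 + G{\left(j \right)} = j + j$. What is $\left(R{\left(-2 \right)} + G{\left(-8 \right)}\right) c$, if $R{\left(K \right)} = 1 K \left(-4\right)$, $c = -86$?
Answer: $1032$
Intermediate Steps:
$G{\left(j \right)} = -4 + 2 j$ ($G{\left(j \right)} = -4 + \left(j + j\right) = -4 + 2 j$)
$R{\left(K \right)} = - 4 K$ ($R{\left(K \right)} = K \left(-4\right) = - 4 K$)
$\left(R{\left(-2 \right)} + G{\left(-8 \right)}\right) c = \left(\left(-4\right) \left(-2\right) + \left(-4 + 2 \left(-8\right)\right)\right) \left(-86\right) = \left(8 - 20\right) \left(-86\right) = \left(-12\right) \left(-86\right) = 1032$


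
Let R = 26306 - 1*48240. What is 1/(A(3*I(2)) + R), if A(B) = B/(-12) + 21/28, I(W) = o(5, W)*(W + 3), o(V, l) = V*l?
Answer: -4/87783 ≈ -4.5567e-5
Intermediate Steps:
I(W) = 5*W*(3 + W) (I(W) = (5*W)*(W + 3) = (5*W)*(3 + W) = 5*W*(3 + W))
A(B) = ¾ - B/12 (A(B) = B*(-1/12) + 21*(1/28) = -B/12 + ¾ = ¾ - B/12)
R = -21934 (R = 26306 - 48240 = -21934)
1/(A(3*I(2)) + R) = 1/((¾ - 5*2*(3 + 2)/4) - 21934) = 1/((¾ - 5*2*5/4) - 21934) = 1/((¾ - 50/4) - 21934) = 1/((¾ - 1/12*150) - 21934) = 1/((¾ - 25/2) - 21934) = 1/(-47/4 - 21934) = 1/(-87783/4) = -4/87783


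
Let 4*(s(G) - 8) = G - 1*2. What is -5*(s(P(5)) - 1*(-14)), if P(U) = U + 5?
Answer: -120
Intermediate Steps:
P(U) = 5 + U
s(G) = 15/2 + G/4 (s(G) = 8 + (G - 1*2)/4 = 8 + (G - 2)/4 = 8 + (-2 + G)/4 = 8 + (-½ + G/4) = 15/2 + G/4)
-5*(s(P(5)) - 1*(-14)) = -5*((15/2 + (5 + 5)/4) - 1*(-14)) = -5*((15/2 + (¼)*10) + 14) = -5*((15/2 + 5/2) + 14) = -5*(10 + 14) = -5*24 = -120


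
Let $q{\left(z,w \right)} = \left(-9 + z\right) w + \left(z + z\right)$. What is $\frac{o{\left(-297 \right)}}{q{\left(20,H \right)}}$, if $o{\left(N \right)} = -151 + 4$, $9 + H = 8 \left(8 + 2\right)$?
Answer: $- \frac{147}{821} \approx -0.17905$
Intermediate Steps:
$H = 71$ ($H = -9 + 8 \left(8 + 2\right) = -9 + 8 \cdot 10 = -9 + 80 = 71$)
$q{\left(z,w \right)} = 2 z + w \left(-9 + z\right)$ ($q{\left(z,w \right)} = w \left(-9 + z\right) + 2 z = 2 z + w \left(-9 + z\right)$)
$o{\left(N \right)} = -147$
$\frac{o{\left(-297 \right)}}{q{\left(20,H \right)}} = - \frac{147}{\left(-9\right) 71 + 2 \cdot 20 + 71 \cdot 20} = - \frac{147}{-639 + 40 + 1420} = - \frac{147}{821}$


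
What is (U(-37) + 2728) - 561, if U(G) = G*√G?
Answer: 2167 - 37*I*√37 ≈ 2167.0 - 225.06*I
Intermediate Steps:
U(G) = G^(3/2)
(U(-37) + 2728) - 561 = ((-37)^(3/2) + 2728) - 561 = (-37*I*√37 + 2728) - 561 = (2728 - 37*I*√37) - 561 = 2167 - 37*I*√37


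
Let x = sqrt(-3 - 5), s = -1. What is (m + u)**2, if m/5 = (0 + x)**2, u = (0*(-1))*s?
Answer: 1600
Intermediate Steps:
x = 2*I*sqrt(2) (x = sqrt(-8) = 2*I*sqrt(2) ≈ 2.8284*I)
u = 0 (u = (0*(-1))*(-1) = 0*(-1) = 0)
m = -40 (m = 5*(0 + 2*I*sqrt(2))**2 = 5*(2*I*sqrt(2))**2 = 5*(-8) = -40)
(m + u)**2 = (-40 + 0)**2 = (-40)**2 = 1600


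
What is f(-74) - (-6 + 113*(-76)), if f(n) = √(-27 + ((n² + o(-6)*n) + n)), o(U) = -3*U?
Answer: 8594 + √4043 ≈ 8657.6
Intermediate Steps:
f(n) = √(-27 + n² + 19*n) (f(n) = √(-27 + ((n² + (-3*(-6))*n) + n)) = √(-27 + ((n² + 18*n) + n)) = √(-27 + (n² + 19*n)) = √(-27 + n² + 19*n))
f(-74) - (-6 + 113*(-76)) = √(-27 + (-74)² + 19*(-74)) - (-6 + 113*(-76)) = √(-27 + 5476 - 1406) - (-6 - 8588) = √4043 - 1*(-8594) = √4043 + 8594 = 8594 + √4043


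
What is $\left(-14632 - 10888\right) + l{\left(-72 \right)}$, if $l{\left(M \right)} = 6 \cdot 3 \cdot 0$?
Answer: $-25520$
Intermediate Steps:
$l{\left(M \right)} = 0$ ($l{\left(M \right)} = 18 \cdot 0 = 0$)
$\left(-14632 - 10888\right) + l{\left(-72 \right)} = \left(-14632 - 10888\right) + 0 = -25520 + 0 = -25520$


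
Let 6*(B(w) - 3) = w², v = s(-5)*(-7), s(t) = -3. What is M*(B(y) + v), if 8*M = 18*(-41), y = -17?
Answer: -53259/8 ≈ -6657.4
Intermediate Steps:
M = -369/4 (M = (18*(-41))/8 = (⅛)*(-738) = -369/4 ≈ -92.250)
v = 21 (v = -3*(-7) = 21)
B(w) = 3 + w²/6
M*(B(y) + v) = -369*((3 + (⅙)*(-17)²) + 21)/4 = -369*((3 + (⅙)*289) + 21)/4 = -369*((3 + 289/6) + 21)/4 = -369*(307/6 + 21)/4 = -369/4*433/6 = -53259/8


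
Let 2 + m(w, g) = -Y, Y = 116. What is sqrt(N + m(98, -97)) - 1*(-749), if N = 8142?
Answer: 749 + 2*sqrt(2006) ≈ 838.58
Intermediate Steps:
m(w, g) = -118 (m(w, g) = -2 - 1*116 = -2 - 116 = -118)
sqrt(N + m(98, -97)) - 1*(-749) = sqrt(8142 - 118) - 1*(-749) = sqrt(8024) + 749 = 2*sqrt(2006) + 749 = 749 + 2*sqrt(2006)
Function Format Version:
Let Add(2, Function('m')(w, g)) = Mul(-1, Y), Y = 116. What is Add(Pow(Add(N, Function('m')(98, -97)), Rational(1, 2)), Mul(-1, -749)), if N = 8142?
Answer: Add(749, Mul(2, Pow(2006, Rational(1, 2)))) ≈ 838.58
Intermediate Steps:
Function('m')(w, g) = -118 (Function('m')(w, g) = Add(-2, Mul(-1, 116)) = Add(-2, -116) = -118)
Add(Pow(Add(N, Function('m')(98, -97)), Rational(1, 2)), Mul(-1, -749)) = Add(Pow(Add(8142, -118), Rational(1, 2)), Mul(-1, -749)) = Add(Pow(8024, Rational(1, 2)), 749) = Add(Mul(2, Pow(2006, Rational(1, 2))), 749) = Add(749, Mul(2, Pow(2006, Rational(1, 2))))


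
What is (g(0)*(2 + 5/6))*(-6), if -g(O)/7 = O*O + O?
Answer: 0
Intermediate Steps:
g(O) = -7*O - 7*O² (g(O) = -7*(O*O + O) = -7*(O² + O) = -7*(O + O²) = -7*O - 7*O²)
(g(0)*(2 + 5/6))*(-6) = ((-7*0*(1 + 0))*(2 + 5/6))*(-6) = ((-7*0*1)*(2 + (⅙)*5))*(-6) = (0*(2 + ⅚))*(-6) = (0*(17/6))*(-6) = 0*(-6) = 0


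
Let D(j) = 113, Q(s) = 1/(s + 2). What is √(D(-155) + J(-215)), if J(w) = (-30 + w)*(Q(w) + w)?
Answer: √2394990957/213 ≈ 229.76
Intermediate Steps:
Q(s) = 1/(2 + s)
J(w) = (-30 + w)*(w + 1/(2 + w)) (J(w) = (-30 + w)*(1/(2 + w) + w) = (-30 + w)*(w + 1/(2 + w)))
√(D(-155) + J(-215)) = √(113 + (-30 - 215 - 215*(-30 - 215)*(2 - 215))/(2 - 215)) = √(113 + (-30 - 215 - 215*(-245)*(-213))/(-213)) = √(113 - (-30 - 215 - 11219775)/213) = √(113 - 1/213*(-11220020)) = √(113 + 11220020/213) = √(11244089/213) = √2394990957/213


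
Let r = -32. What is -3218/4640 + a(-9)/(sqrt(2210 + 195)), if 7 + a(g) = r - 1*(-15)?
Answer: -1609/2320 - 24*sqrt(2405)/2405 ≈ -1.1829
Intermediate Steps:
a(g) = -24 (a(g) = -7 + (-32 - 1*(-15)) = -7 + (-32 + 15) = -7 - 17 = -24)
-3218/4640 + a(-9)/(sqrt(2210 + 195)) = -3218/4640 - 24/sqrt(2210 + 195) = -3218*1/4640 - 24*sqrt(2405)/2405 = -1609/2320 - 24*sqrt(2405)/2405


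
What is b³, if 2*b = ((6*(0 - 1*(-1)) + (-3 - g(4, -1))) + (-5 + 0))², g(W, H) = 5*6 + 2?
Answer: 193100552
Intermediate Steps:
g(W, H) = 32 (g(W, H) = 30 + 2 = 32)
b = 578 (b = ((6*(0 - 1*(-1)) + (-3 - 1*32)) + (-5 + 0))²/2 = ((6*(0 + 1) + (-3 - 32)) - 5)²/2 = ((6*1 - 35) - 5)²/2 = ((6 - 35) - 5)²/2 = (-29 - 5)²/2 = (½)*(-34)² = (½)*1156 = 578)
b³ = 578³ = 193100552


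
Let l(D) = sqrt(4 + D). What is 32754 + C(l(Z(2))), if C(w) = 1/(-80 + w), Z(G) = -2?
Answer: 104780006/3199 - sqrt(2)/6398 ≈ 32754.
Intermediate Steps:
32754 + C(l(Z(2))) = 32754 + 1/(-80 + sqrt(4 - 2)) = 32754 + 1/(-80 + sqrt(2))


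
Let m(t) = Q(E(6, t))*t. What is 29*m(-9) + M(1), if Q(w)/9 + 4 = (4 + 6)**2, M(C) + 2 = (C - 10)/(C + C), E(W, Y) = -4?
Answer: -451021/2 ≈ -2.2551e+5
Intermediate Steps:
M(C) = -2 + (-10 + C)/(2*C) (M(C) = -2 + (C - 10)/(C + C) = -2 + (-10 + C)/((2*C)) = -2 + (-10 + C)*(1/(2*C)) = -2 + (-10 + C)/(2*C))
Q(w) = 864 (Q(w) = -36 + 9*(4 + 6)**2 = -36 + 9*10**2 = -36 + 9*100 = -36 + 900 = 864)
m(t) = 864*t
29*m(-9) + M(1) = 29*(864*(-9)) + (-3/2 - 5/1) = 29*(-7776) + (-3/2 - 5*1) = -225504 + (-3/2 - 5) = -225504 - 13/2 = -451021/2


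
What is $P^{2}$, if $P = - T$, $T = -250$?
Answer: $62500$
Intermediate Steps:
$P = 250$ ($P = \left(-1\right) \left(-250\right) = 250$)
$P^{2} = 250^{2} = 62500$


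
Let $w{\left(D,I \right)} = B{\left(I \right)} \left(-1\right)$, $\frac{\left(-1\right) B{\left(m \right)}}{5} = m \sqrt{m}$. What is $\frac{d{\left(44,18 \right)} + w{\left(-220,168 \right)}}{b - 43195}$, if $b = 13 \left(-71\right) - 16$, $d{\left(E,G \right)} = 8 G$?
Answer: $- \frac{72}{22067} - \frac{840 \sqrt{42}}{22067} \approx -0.24996$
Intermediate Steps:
$B{\left(m \right)} = - 5 m^{\frac{3}{2}}$ ($B{\left(m \right)} = - 5 m \sqrt{m} = - 5 m^{\frac{3}{2}}$)
$w{\left(D,I \right)} = 5 I^{\frac{3}{2}}$ ($w{\left(D,I \right)} = - 5 I^{\frac{3}{2}} \left(-1\right) = 5 I^{\frac{3}{2}}$)
$b = -939$ ($b = -923 - 16 = -939$)
$\frac{d{\left(44,18 \right)} + w{\left(-220,168 \right)}}{b - 43195} = \frac{8 \cdot 18 + 5 \cdot 168^{\frac{3}{2}}}{-939 - 43195} = \frac{144 + 5 \cdot 336 \sqrt{42}}{-44134} = \left(144 + 1680 \sqrt{42}\right) \left(- \frac{1}{44134}\right) = - \frac{72}{22067} - \frac{840 \sqrt{42}}{22067}$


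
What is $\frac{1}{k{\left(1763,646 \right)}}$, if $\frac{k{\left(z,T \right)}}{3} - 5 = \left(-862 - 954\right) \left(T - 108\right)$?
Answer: $- \frac{1}{2931009} \approx -3.4118 \cdot 10^{-7}$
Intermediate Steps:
$k{\left(z,T \right)} = 588399 - 5448 T$ ($k{\left(z,T \right)} = 15 + 3 \left(-862 - 954\right) \left(T - 108\right) = 15 + 3 \left(- 1816 \left(-108 + T\right)\right) = 15 + 3 \left(196128 - 1816 T\right) = 15 - \left(-588384 + 5448 T\right) = 588399 - 5448 T$)
$\frac{1}{k{\left(1763,646 \right)}} = \frac{1}{588399 - 3519408} = \frac{1}{-2931009} = - \frac{1}{2931009}$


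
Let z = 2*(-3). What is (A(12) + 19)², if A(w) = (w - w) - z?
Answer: 625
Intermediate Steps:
z = -6
A(w) = 6 (A(w) = (w - w) - 1*(-6) = 0 + 6 = 6)
(A(12) + 19)² = (6 + 19)² = 25² = 625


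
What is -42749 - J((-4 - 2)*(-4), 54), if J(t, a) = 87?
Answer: -42836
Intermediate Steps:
-42749 - J((-4 - 2)*(-4), 54) = -42749 - 1*87 = -42749 - 87 = -42836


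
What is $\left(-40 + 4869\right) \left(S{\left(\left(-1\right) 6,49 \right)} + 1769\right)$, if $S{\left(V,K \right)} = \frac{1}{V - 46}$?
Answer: $\frac{444205223}{52} \approx 8.5424 \cdot 10^{6}$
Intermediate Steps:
$S{\left(V,K \right)} = \frac{1}{-46 + V}$
$\left(-40 + 4869\right) \left(S{\left(\left(-1\right) 6,49 \right)} + 1769\right) = \left(-40 + 4869\right) \left(\frac{1}{-46 - 6} + 1769\right) = 4829 \left(\frac{1}{-46 - 6} + 1769\right) = 4829 \left(\frac{1}{-52} + 1769\right) = 4829 \left(- \frac{1}{52} + 1769\right) = 4829 \cdot \frac{91987}{52} = \frac{444205223}{52}$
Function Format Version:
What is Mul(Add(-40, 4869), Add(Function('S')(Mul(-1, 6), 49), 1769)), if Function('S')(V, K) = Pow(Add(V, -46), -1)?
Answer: Rational(444205223, 52) ≈ 8.5424e+6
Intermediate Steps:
Function('S')(V, K) = Pow(Add(-46, V), -1)
Mul(Add(-40, 4869), Add(Function('S')(Mul(-1, 6), 49), 1769)) = Mul(Add(-40, 4869), Add(Pow(Add(-46, Mul(-1, 6)), -1), 1769)) = Mul(4829, Add(Pow(Add(-46, -6), -1), 1769)) = Mul(4829, Add(Pow(-52, -1), 1769)) = Mul(4829, Add(Rational(-1, 52), 1769)) = Mul(4829, Rational(91987, 52)) = Rational(444205223, 52)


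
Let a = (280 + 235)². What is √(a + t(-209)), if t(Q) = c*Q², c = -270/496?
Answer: √3712489630/124 ≈ 491.37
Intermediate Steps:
c = -135/248 (c = -270*1/496 = -135/248 ≈ -0.54435)
a = 265225 (a = 515² = 265225)
t(Q) = -135*Q²/248
√(a + t(-209)) = √(265225 - 135/248*(-209)²) = √(265225 - 135/248*43681) = √(265225 - 5896935/248) = √(59878865/248) = √3712489630/124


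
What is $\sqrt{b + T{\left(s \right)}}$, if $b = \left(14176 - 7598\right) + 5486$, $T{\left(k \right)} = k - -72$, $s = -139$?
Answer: $3 \sqrt{1333} \approx 109.53$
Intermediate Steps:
$T{\left(k \right)} = 72 + k$ ($T{\left(k \right)} = k + 72 = 72 + k$)
$b = 12064$ ($b = 6578 + 5486 = 12064$)
$\sqrt{b + T{\left(s \right)}} = \sqrt{12064 + \left(72 - 139\right)} = \sqrt{12064 - 67} = \sqrt{11997} = 3 \sqrt{1333}$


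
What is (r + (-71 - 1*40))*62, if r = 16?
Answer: -5890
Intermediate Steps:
(r + (-71 - 1*40))*62 = (16 + (-71 - 1*40))*62 = (16 + (-71 - 40))*62 = (16 - 111)*62 = -95*62 = -5890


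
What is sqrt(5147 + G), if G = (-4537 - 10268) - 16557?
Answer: 7*I*sqrt(535) ≈ 161.91*I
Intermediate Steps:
G = -31362 (G = -14805 - 16557 = -31362)
sqrt(5147 + G) = sqrt(5147 - 31362) = sqrt(-26215) = 7*I*sqrt(535)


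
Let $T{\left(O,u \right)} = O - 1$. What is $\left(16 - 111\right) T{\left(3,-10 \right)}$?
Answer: $-190$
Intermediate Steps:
$T{\left(O,u \right)} = -1 + O$
$\left(16 - 111\right) T{\left(3,-10 \right)} = \left(16 - 111\right) \left(-1 + 3\right) = \left(-95\right) 2 = -190$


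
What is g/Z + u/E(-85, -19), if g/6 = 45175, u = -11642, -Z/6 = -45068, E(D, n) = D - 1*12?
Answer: 529063631/4371596 ≈ 121.02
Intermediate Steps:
E(D, n) = -12 + D (E(D, n) = D - 12 = -12 + D)
Z = 270408 (Z = -6*(-45068) = 270408)
g = 271050 (g = 6*45175 = 271050)
g/Z + u/E(-85, -19) = 271050/270408 - 11642/(-12 - 85) = 271050*(1/270408) - 11642/(-97) = 45175/45068 - 11642*(-1/97) = 45175/45068 + 11642/97 = 529063631/4371596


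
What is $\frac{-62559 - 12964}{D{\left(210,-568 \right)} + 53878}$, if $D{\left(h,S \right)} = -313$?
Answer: $- \frac{75523}{53565} \approx -1.4099$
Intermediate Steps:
$\frac{-62559 - 12964}{D{\left(210,-568 \right)} + 53878} = \frac{-62559 - 12964}{-313 + 53878} = - \frac{75523}{53565}$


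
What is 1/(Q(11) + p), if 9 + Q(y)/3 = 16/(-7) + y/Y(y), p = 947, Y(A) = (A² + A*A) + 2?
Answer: 1708/1559879 ≈ 0.0010950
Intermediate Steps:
Y(A) = 2 + 2*A² (Y(A) = (A² + A²) + 2 = 2*A² + 2 = 2 + 2*A²)
Q(y) = -237/7 + 3*y/(2 + 2*y²) (Q(y) = -27 + 3*(16/(-7) + y/(2 + 2*y²)) = -27 + 3*(16*(-⅐) + y/(2 + 2*y²)) = -27 + 3*(-16/7 + y/(2 + 2*y²)) = -27 + (-48/7 + 3*y/(2 + 2*y²)) = -237/7 + 3*y/(2 + 2*y²))
1/(Q(11) + p) = 1/(3*(-158 - 158*11² + 7*11)/(14*(1 + 11²)) + 947) = 1/(3*(-158 - 158*121 + 77)/(14*(1 + 121)) + 947) = 1/((3/14)*(-158 - 19118 + 77)/122 + 947) = 1/((3/14)*(1/122)*(-19199) + 947) = 1/(-57597/1708 + 947) = 1/(1559879/1708) = 1708/1559879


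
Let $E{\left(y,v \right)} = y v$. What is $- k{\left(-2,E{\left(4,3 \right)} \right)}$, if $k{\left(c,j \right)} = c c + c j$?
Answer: $20$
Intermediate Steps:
$E{\left(y,v \right)} = v y$
$k{\left(c,j \right)} = c^{2} + c j$
$- k{\left(-2,E{\left(4,3 \right)} \right)} = - \left(-2\right) \left(-2 + 3 \cdot 4\right) = - \left(-2\right) \left(-2 + 12\right) = - \left(-2\right) 10 = \left(-1\right) \left(-20\right) = 20$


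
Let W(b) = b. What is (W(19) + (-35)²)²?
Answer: 1547536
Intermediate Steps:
(W(19) + (-35)²)² = (19 + (-35)²)² = (19 + 1225)² = 1244² = 1547536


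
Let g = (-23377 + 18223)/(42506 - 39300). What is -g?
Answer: 2577/1603 ≈ 1.6076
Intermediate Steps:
g = -2577/1603 (g = -5154/3206 = -5154*1/3206 = -2577/1603 ≈ -1.6076)
-g = -1*(-2577/1603) = 2577/1603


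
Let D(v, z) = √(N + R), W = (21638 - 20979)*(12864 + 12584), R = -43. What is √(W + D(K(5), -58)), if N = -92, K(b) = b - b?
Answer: √(16770232 + 3*I*√15) ≈ 4095.1 + 0.e-3*I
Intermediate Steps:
K(b) = 0
W = 16770232 (W = 659*25448 = 16770232)
D(v, z) = 3*I*√15 (D(v, z) = √(-92 - 43) = √(-135) = 3*I*√15)
√(W + D(K(5), -58)) = √(16770232 + 3*I*√15)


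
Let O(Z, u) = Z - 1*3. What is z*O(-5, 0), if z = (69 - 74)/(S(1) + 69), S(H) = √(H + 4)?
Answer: 690/1189 - 10*√5/1189 ≈ 0.56151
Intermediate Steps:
S(H) = √(4 + H)
O(Z, u) = -3 + Z (O(Z, u) = Z - 3 = -3 + Z)
z = -5/(69 + √5) (z = (69 - 74)/(√(4 + 1) + 69) = -5/(√5 + 69) = -5/(69 + √5) ≈ -0.070189)
z*O(-5, 0) = (-345/4756 + 5*√5/4756)*(-3 - 5) = (-345/4756 + 5*√5/4756)*(-8) = 690/1189 - 10*√5/1189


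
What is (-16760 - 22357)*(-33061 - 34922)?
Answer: 2659291011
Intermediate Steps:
(-16760 - 22357)*(-33061 - 34922) = -39117*(-67983) = 2659291011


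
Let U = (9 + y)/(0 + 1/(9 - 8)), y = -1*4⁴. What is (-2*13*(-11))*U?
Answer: -70642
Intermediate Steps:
y = -256 (y = -1*256 = -256)
U = -247 (U = (9 - 256)/(0 + 1/(9 - 8)) = -247/(0 + 1/1) = -247/(0 + 1) = -247/1 = -247*1 = -247)
(-2*13*(-11))*U = (-2*13*(-11))*(-247) = -26*(-11)*(-247) = 286*(-247) = -70642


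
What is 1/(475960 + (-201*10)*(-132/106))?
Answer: 53/25358540 ≈ 2.0900e-6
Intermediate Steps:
1/(475960 + (-201*10)*(-132/106)) = 1/(475960 - (-265320)/106) = 1/(475960 - 2010*(-66/53)) = 1/(475960 + 132660/53) = 1/(25358540/53) = 53/25358540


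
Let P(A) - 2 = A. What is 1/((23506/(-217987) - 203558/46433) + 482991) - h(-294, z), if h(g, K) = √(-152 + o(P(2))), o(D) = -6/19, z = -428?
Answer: 1445970053/698384026946831 - I*√54986/19 ≈ 2.0705e-6 - 12.342*I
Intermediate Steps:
P(A) = 2 + A
o(D) = -6/19 (o(D) = -6*1/19 = -6/19)
h(g, K) = I*√54986/19 (h(g, K) = √(-152 - 6/19) = √(-2894/19) = I*√54986/19)
1/((23506/(-217987) - 203558/46433) + 482991) - h(-294, z) = 1/((23506/(-217987) - 203558/46433) + 482991) - I*√54986/19 = 1/((23506*(-1/217987) - 203558*1/46433) + 482991) - I*√54986/19 = 1/((-3358/31141 - 203558/46433) + 482991) - I*√54986/19 = 1/(-6494921692/1445970053 + 482991) - I*√54986/19 = 1/(698384026946831/1445970053) - I*√54986/19 = 1445970053/698384026946831 - I*√54986/19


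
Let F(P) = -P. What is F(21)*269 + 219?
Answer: -5430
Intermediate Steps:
F(21)*269 + 219 = -1*21*269 + 219 = -21*269 + 219 = -5649 + 219 = -5430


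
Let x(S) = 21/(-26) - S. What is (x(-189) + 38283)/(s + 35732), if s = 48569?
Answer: 142893/313118 ≈ 0.45636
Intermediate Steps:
x(S) = -21/26 - S (x(S) = 21*(-1/26) - S = -21/26 - S)
(x(-189) + 38283)/(s + 35732) = ((-21/26 - 1*(-189)) + 38283)/(48569 + 35732) = ((-21/26 + 189) + 38283)/84301 = (4893/26 + 38283)*(1/84301) = (1000251/26)*(1/84301) = 142893/313118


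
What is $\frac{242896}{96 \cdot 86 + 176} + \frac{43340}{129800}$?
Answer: $\frac{532977}{18290} \approx 29.14$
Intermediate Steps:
$\frac{242896}{96 \cdot 86 + 176} + \frac{43340}{129800} = \frac{242896}{8256 + 176} + 43340 \cdot \frac{1}{129800} = \frac{242896}{8432} + \frac{197}{590} = 242896 \cdot \frac{1}{8432} + \frac{197}{590} = \frac{893}{31} + \frac{197}{590} = \frac{532977}{18290}$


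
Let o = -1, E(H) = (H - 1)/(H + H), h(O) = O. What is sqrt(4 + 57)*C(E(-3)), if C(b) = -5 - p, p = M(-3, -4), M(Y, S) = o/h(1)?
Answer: -4*sqrt(61) ≈ -31.241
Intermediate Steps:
E(H) = (-1 + H)/(2*H) (E(H) = (-1 + H)/((2*H)) = (-1 + H)*(1/(2*H)) = (-1 + H)/(2*H))
M(Y, S) = -1 (M(Y, S) = -1/1 = -1*1 = -1)
p = -1
C(b) = -4 (C(b) = -5 - 1*(-1) = -5 + 1 = -4)
sqrt(4 + 57)*C(E(-3)) = sqrt(4 + 57)*(-4) = sqrt(61)*(-4) = -4*sqrt(61)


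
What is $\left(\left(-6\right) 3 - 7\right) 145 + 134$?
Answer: $-3491$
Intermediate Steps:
$\left(\left(-6\right) 3 - 7\right) 145 + 134 = \left(-18 - 7\right) 145 + 134 = \left(-25\right) 145 + 134 = -3625 + 134 = -3491$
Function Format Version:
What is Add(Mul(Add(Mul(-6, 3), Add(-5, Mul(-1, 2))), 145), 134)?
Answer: -3491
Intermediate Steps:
Add(Mul(Add(Mul(-6, 3), Add(-5, Mul(-1, 2))), 145), 134) = Add(Mul(Add(-18, Add(-5, -2)), 145), 134) = Add(Mul(Add(-18, -7), 145), 134) = Add(Mul(-25, 145), 134) = Add(-3625, 134) = -3491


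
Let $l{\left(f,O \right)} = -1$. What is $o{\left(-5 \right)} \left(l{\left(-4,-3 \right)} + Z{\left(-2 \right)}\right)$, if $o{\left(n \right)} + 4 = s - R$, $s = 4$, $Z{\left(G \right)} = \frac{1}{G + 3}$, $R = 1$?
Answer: $0$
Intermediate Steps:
$Z{\left(G \right)} = \frac{1}{3 + G}$
$o{\left(n \right)} = -1$ ($o{\left(n \right)} = -4 + \left(4 - 1\right) = -4 + 3 = -1$)
$o{\left(-5 \right)} \left(l{\left(-4,-3 \right)} + Z{\left(-2 \right)}\right) = - (-1 + \frac{1}{3 - 2}) = - (\frac{-1 + 1^{-1}}{1}) = - (-1 + 1) = \left(-1\right) 0 = 0$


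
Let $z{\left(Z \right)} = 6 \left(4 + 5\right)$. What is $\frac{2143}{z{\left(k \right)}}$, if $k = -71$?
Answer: $\frac{2143}{54} \approx 39.685$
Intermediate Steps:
$z{\left(Z \right)} = 54$ ($z{\left(Z \right)} = 6 \cdot 9 = 54$)
$\frac{2143}{z{\left(k \right)}} = \frac{2143}{54}$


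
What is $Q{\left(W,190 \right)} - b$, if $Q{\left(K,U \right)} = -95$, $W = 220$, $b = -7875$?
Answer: $7780$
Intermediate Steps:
$Q{\left(W,190 \right)} - b = -95 - -7875 = -95 + 7875 = 7780$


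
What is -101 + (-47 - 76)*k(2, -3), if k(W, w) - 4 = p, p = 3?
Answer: -962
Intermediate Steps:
k(W, w) = 7 (k(W, w) = 4 + 3 = 7)
-101 + (-47 - 76)*k(2, -3) = -101 + (-47 - 76)*7 = -101 - 123*7 = -101 - 861 = -962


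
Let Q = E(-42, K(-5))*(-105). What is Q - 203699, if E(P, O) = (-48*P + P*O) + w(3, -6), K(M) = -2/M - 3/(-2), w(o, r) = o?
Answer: -407315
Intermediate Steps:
K(M) = 3/2 - 2/M (K(M) = -2/M - 3*(-½) = -2/M + 3/2 = 3/2 - 2/M)
E(P, O) = 3 - 48*P + O*P (E(P, O) = (-48*P + P*O) + 3 = (-48*P + O*P) + 3 = 3 - 48*P + O*P)
Q = -203616 (Q = (3 - 48*(-42) + (3/2 - 2/(-5))*(-42))*(-105) = (3 + 2016 + (3/2 - 2*(-⅕))*(-42))*(-105) = (3 + 2016 + (3/2 + ⅖)*(-42))*(-105) = (3 + 2016 + (19/10)*(-42))*(-105) = (3 + 2016 - 399/5)*(-105) = (9696/5)*(-105) = -203616)
Q - 203699 = -203616 - 203699 = -407315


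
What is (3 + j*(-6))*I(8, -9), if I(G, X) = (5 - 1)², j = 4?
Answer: -336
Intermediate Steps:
I(G, X) = 16 (I(G, X) = 4² = 16)
(3 + j*(-6))*I(8, -9) = (3 + 4*(-6))*16 = (3 - 24)*16 = -21*16 = -336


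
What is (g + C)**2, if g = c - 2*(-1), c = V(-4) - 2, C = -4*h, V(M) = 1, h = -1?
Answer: 25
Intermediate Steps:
C = 4 (C = -4*(-1) = 4)
c = -1 (c = 1 - 2 = -1)
g = 1 (g = -1 - 2*(-1) = -1 + 2 = 1)
(g + C)**2 = (1 + 4)**2 = 5**2 = 25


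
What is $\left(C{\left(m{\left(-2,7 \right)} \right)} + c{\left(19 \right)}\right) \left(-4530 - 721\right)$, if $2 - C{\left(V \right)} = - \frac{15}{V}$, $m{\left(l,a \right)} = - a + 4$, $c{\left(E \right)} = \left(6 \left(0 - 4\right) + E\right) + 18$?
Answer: $-52510$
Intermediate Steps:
$c{\left(E \right)} = -6 + E$ ($c{\left(E \right)} = \left(6 \left(-4\right) + E\right) + 18 = \left(-24 + E\right) + 18 = -6 + E$)
$m{\left(l,a \right)} = 4 - a$
$C{\left(V \right)} = 2 + \frac{15}{V}$ ($C{\left(V \right)} = 2 - - \frac{15}{V} = 2 + \frac{15}{V}$)
$\left(C{\left(m{\left(-2,7 \right)} \right)} + c{\left(19 \right)}\right) \left(-4530 - 721\right) = \left(\left(2 + \frac{15}{4 - 7}\right) + \left(-6 + 19\right)\right) \left(-4530 - 721\right) = \left(\left(2 + \frac{15}{4 - 7}\right) + 13\right) \left(-5251\right) = \left(\left(2 + \frac{15}{-3}\right) + 13\right) \left(-5251\right) = \left(\left(2 + 15 \left(- \frac{1}{3}\right)\right) + 13\right) \left(-5251\right) = \left(\left(2 - 5\right) + 13\right) \left(-5251\right) = \left(-3 + 13\right) \left(-5251\right) = 10 \left(-5251\right) = -52510$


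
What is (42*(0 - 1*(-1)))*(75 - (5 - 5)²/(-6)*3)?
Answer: 3150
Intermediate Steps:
(42*(0 - 1*(-1)))*(75 - (5 - 5)²/(-6)*3) = (42*(0 + 1))*(75 - 0²*(-⅙)*3) = (42*1)*(75 - 0*(-⅙)*3) = 42*(75 - 0*3) = 42*(75 - 1*0) = 42*(75 + 0) = 42*75 = 3150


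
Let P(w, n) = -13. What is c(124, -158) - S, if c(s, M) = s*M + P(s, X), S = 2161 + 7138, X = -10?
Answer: -28904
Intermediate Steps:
S = 9299
c(s, M) = -13 + M*s (c(s, M) = s*M - 13 = M*s - 13 = -13 + M*s)
c(124, -158) - S = (-13 - 158*124) - 1*9299 = (-13 - 19592) - 9299 = -19605 - 9299 = -28904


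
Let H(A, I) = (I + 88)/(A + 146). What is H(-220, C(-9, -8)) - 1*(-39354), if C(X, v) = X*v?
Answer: 1456018/37 ≈ 39352.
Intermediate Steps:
H(A, I) = (88 + I)/(146 + A)
H(-220, C(-9, -8)) - 1*(-39354) = (88 - 9*(-8))/(146 - 220) - 1*(-39354) = (88 + 72)/(-74) + 39354 = -1/74*160 + 39354 = -80/37 + 39354 = 1456018/37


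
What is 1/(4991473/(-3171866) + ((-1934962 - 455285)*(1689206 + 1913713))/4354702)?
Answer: -3453132803483/6828926937049724746 ≈ -5.0566e-7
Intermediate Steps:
1/(4991473/(-3171866) + ((-1934962 - 455285)*(1689206 + 1913713))/4354702) = 1/(4991473*(-1/3171866) - 2390247*3602919*(1/4354702)) = 1/(-4991473/3171866 - 8611866330993*1/4354702) = 1/(-4991473/3171866 - 8611866330993/4354702) = 1/(-6828926937049724746/3453132803483) = -3453132803483/6828926937049724746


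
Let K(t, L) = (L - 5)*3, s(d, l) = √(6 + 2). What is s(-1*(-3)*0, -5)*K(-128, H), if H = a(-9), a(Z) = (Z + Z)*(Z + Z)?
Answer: 1914*√2 ≈ 2706.8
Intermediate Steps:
a(Z) = 4*Z² (a(Z) = (2*Z)*(2*Z) = 4*Z²)
H = 324 (H = 4*(-9)² = 4*81 = 324)
s(d, l) = 2*√2 (s(d, l) = √8 = 2*√2)
K(t, L) = -15 + 3*L (K(t, L) = (-5 + L)*3 = -15 + 3*L)
s(-1*(-3)*0, -5)*K(-128, H) = (2*√2)*(-15 + 3*324) = (2*√2)*(-15 + 972) = (2*√2)*957 = 1914*√2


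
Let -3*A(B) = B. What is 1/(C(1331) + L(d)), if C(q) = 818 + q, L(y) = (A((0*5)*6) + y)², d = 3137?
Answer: 1/9842918 ≈ 1.0160e-7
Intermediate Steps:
A(B) = -B/3
L(y) = y² (L(y) = (-0*5*6/3 + y)² = (-0*6 + y)² = (-⅓*0 + y)² = (0 + y)² = y²)
1/(C(1331) + L(d)) = 1/((818 + 1331) + 3137²) = 1/(2149 + 9840769) = 1/9842918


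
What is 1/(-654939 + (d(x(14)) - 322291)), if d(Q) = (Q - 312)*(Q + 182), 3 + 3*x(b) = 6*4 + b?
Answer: -9/9318551 ≈ -9.6582e-7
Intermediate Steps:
x(b) = 7 + b/3 (x(b) = -1 + (6*4 + b)/3 = -1 + (24 + b)/3 = -1 + (8 + b/3) = 7 + b/3)
d(Q) = (-312 + Q)*(182 + Q)
1/(-654939 + (d(x(14)) - 322291)) = 1/(-654939 + ((-56784 + (7 + (1/3)*14)**2 - 130*(7 + (1/3)*14)) - 322291)) = 1/(-654939 + ((-56784 + (7 + 14/3)**2 - 130*(7 + 14/3)) - 322291)) = 1/(-654939 + ((-56784 + (35/3)**2 - 130*35/3) - 322291)) = 1/(-654939 + ((-56784 + 1225/9 - 4550/3) - 322291)) = 1/(-654939 + (-523481/9 - 322291)) = 1/(-654939 - 3424100/9) = 1/(-9318551/9) = -9/9318551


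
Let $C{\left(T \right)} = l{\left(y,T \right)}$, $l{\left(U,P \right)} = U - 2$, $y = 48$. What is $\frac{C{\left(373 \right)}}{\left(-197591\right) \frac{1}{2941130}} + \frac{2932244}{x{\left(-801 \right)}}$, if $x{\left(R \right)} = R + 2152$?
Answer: $\frac{56657937032}{38135063} \approx 1485.7$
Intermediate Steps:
$l{\left(U,P \right)} = -2 + U$
$x{\left(R \right)} = 2152 + R$
$C{\left(T \right)} = 46$ ($C{\left(T \right)} = -2 + 48 = 46$)
$\frac{C{\left(373 \right)}}{\left(-197591\right) \frac{1}{2941130}} + \frac{2932244}{x{\left(-801 \right)}} = \frac{46}{\left(-197591\right) \frac{1}{2941130}} + \frac{2932244}{2152 - 801} = \frac{46}{\left(-197591\right) \frac{1}{2941130}} + \frac{2932244}{1351} = \frac{46}{- \frac{197591}{2941130}} + 2932244 \cdot \frac{1}{1351} = 46 \left(- \frac{2941130}{197591}\right) + \frac{418892}{193} = - \frac{135291980}{197591} + \frac{418892}{193} = \frac{56657937032}{38135063}$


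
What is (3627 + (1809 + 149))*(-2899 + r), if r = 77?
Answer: -15760870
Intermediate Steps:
(3627 + (1809 + 149))*(-2899 + r) = (3627 + (1809 + 149))*(-2899 + 77) = (3627 + 1958)*(-2822) = 5585*(-2822) = -15760870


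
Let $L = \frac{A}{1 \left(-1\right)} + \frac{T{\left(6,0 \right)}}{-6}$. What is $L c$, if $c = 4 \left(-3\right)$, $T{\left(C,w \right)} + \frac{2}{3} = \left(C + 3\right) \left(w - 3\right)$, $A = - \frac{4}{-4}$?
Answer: $- \frac{130}{3} \approx -43.333$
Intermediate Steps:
$A = 1$ ($A = \left(-4\right) \left(- \frac{1}{4}\right) = 1$)
$T{\left(C,w \right)} = - \frac{2}{3} + \left(-3 + w\right) \left(3 + C\right)$ ($T{\left(C,w \right)} = - \frac{2}{3} + \left(C + 3\right) \left(w - 3\right) = - \frac{2}{3} + \left(3 + C\right) \left(-3 + w\right) = - \frac{2}{3} + \left(-3 + w\right) \left(3 + C\right)$)
$L = \frac{65}{18}$ ($L = 1 \frac{1}{1 \left(-1\right)} + \frac{- \frac{29}{3} - 18 + 3 \cdot 0 + 6 \cdot 0}{-6} = 1 \frac{1}{-1} + \left(- \frac{29}{3} - 18 + 0 + 0\right) \left(- \frac{1}{6}\right) = 1 \left(-1\right) - - \frac{83}{18} = -1 + \frac{83}{18} = \frac{65}{18} \approx 3.6111$)
$c = -12$
$L c = \frac{65}{18} \left(-12\right) = - \frac{130}{3}$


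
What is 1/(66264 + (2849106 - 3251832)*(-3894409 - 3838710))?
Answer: 1/3114328148658 ≈ 3.2110e-13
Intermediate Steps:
1/(66264 + (2849106 - 3251832)*(-3894409 - 3838710)) = 1/(66264 - 402726*(-7733119)) = 1/(66264 + 3114328082394) = 1/3114328148658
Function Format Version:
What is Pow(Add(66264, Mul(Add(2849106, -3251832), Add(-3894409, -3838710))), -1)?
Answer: Rational(1, 3114328148658) ≈ 3.2110e-13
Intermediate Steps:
Pow(Add(66264, Mul(Add(2849106, -3251832), Add(-3894409, -3838710))), -1) = Pow(Add(66264, Mul(-402726, -7733119)), -1) = Pow(Add(66264, 3114328082394), -1) = Pow(3114328148658, -1) = Rational(1, 3114328148658)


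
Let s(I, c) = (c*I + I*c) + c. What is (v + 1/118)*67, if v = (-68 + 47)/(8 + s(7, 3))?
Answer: -162475/6254 ≈ -25.979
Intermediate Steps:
s(I, c) = c + 2*I*c (s(I, c) = (I*c + I*c) + c = 2*I*c + c = c + 2*I*c)
v = -21/53 (v = (-68 + 47)/(8 + 3*(1 + 2*7)) = -21/(8 + 3*(1 + 14)) = -21/(8 + 3*15) = -21/(8 + 45) = -21/53 ≈ -0.39623)
(v + 1/118)*67 = (-21/53 + 1/118)*67 = -2425/6254*67 = -162475/6254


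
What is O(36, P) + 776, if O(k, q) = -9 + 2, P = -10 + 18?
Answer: 769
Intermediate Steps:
P = 8
O(k, q) = -7
O(36, P) + 776 = -7 + 776 = 769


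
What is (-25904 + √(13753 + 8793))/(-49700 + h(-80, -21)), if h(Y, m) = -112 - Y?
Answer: 6476/12433 - √22546/49732 ≈ 0.51785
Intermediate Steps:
(-25904 + √(13753 + 8793))/(-49700 + h(-80, -21)) = (-25904 + √(13753 + 8793))/(-49700 + (-112 - 1*(-80))) = (-25904 + √22546)/(-49700 + (-112 + 80)) = (-25904 + √22546)/(-49700 - 32) = (-25904 + √22546)/(-49732) = (-25904 + √22546)*(-1/49732) = 6476/12433 - √22546/49732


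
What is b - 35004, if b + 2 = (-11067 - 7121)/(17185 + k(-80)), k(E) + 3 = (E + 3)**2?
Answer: -809041854/23111 ≈ -35007.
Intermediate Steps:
k(E) = -3 + (3 + E)**2 (k(E) = -3 + (E + 3)**2 = -3 + (3 + E)**2)
b = -64410/23111 (b = -2 + (-11067 - 7121)/(17185 + (-3 + (3 - 80)**2)) = -2 - 18188/(17185 + (-3 + (-77)**2)) = -2 - 18188/(17185 + (-3 + 5929)) = -2 - 18188/(17185 + 5926) = -2 - 18188/23111 = -64410/23111 ≈ -2.7870)
b - 35004 = -64410/23111 - 35004 = -809041854/23111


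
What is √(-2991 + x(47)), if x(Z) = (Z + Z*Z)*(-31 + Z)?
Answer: √33105 ≈ 181.95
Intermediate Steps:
x(Z) = (-31 + Z)*(Z + Z²) (x(Z) = (Z + Z²)*(-31 + Z) = (-31 + Z)*(Z + Z²))
√(-2991 + x(47)) = √(-2991 + 47*(-31 + 47² - 30*47)) = √(-2991 + 47*(-31 + 2209 - 1410)) = √(-2991 + 47*768) = √(-2991 + 36096) = √33105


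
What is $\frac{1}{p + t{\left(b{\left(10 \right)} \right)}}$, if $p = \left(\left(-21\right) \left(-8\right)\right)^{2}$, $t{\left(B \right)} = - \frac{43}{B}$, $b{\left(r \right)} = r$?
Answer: $\frac{10}{282197} \approx 3.5436 \cdot 10^{-5}$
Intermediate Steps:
$p = 28224$ ($p = 168^{2} = 28224$)
$\frac{1}{p + t{\left(b{\left(10 \right)} \right)}} = \frac{1}{28224 - \frac{43}{10}} = \frac{1}{\frac{282197}{10}} = \frac{10}{282197}$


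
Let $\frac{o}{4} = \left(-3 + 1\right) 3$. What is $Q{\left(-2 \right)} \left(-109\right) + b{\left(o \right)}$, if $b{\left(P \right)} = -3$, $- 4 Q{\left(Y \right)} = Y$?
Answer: $- \frac{115}{2} \approx -57.5$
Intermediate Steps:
$Q{\left(Y \right)} = - \frac{Y}{4}$
$o = -24$ ($o = 4 \left(-3 + 1\right) 3 = 4 \left(\left(-2\right) 3\right) = 4 \left(-6\right) = -24$)
$Q{\left(-2 \right)} \left(-109\right) + b{\left(o \right)} = \left(- \frac{1}{4}\right) \left(-2\right) \left(-109\right) - 3 = \frac{1}{2} \left(-109\right) - 3 = - \frac{109}{2} - 3 = - \frac{115}{2}$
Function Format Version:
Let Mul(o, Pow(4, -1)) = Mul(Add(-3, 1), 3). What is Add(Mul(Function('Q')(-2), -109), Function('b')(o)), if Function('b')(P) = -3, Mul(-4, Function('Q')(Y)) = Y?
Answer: Rational(-115, 2) ≈ -57.500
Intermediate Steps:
Function('Q')(Y) = Mul(Rational(-1, 4), Y)
o = -24 (o = Mul(4, Mul(Add(-3, 1), 3)) = Mul(4, Mul(-2, 3)) = Mul(4, -6) = -24)
Add(Mul(Function('Q')(-2), -109), Function('b')(o)) = Add(Mul(Mul(Rational(-1, 4), -2), -109), -3) = Add(Mul(Rational(1, 2), -109), -3) = Add(Rational(-109, 2), -3) = Rational(-115, 2)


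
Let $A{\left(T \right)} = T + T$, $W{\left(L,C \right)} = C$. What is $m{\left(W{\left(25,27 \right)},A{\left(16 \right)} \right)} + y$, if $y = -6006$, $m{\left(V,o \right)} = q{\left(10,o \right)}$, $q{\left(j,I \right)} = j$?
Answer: $-5996$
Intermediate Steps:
$A{\left(T \right)} = 2 T$
$m{\left(V,o \right)} = 10$
$m{\left(W{\left(25,27 \right)},A{\left(16 \right)} \right)} + y = 10 - 6006 = -5996$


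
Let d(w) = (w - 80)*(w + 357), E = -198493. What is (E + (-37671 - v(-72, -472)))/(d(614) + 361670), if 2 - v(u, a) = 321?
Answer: -235845/880184 ≈ -0.26795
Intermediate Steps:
v(u, a) = -319 (v(u, a) = 2 - 1*321 = 2 - 321 = -319)
d(w) = (-80 + w)*(357 + w)
(E + (-37671 - v(-72, -472)))/(d(614) + 361670) = (-198493 + (-37671 - 1*(-319)))/((-28560 + 614**2 + 277*614) + 361670) = (-198493 + (-37671 + 319))/((-28560 + 376996 + 170078) + 361670) = (-198493 - 37352)/(518514 + 361670) = -235845/880184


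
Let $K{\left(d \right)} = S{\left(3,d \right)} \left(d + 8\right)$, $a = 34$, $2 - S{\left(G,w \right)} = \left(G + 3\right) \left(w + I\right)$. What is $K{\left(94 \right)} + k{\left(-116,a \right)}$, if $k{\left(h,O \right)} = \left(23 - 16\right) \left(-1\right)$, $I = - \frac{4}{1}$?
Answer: $-54883$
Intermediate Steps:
$I = -4$ ($I = \left(-4\right) 1 = -4$)
$S{\left(G,w \right)} = 2 - \left(-4 + w\right) \left(3 + G\right)$ ($S{\left(G,w \right)} = 2 - \left(G + 3\right) \left(w - 4\right) = 2 - \left(3 + G\right) \left(-4 + w\right) = 2 - \left(-4 + w\right) \left(3 + G\right)$)
$k{\left(h,O \right)} = -7$ ($k{\left(h,O \right)} = 7 \left(-1\right) = -7$)
$K{\left(d \right)} = \left(8 + d\right) \left(26 - 6 d\right)$ ($K{\left(d \right)} = \left(14 - 3 d + 4 \cdot 3 - 3 d\right) \left(d + 8\right) = \left(14 - 3 d + 12 - 3 d\right) \left(8 + d\right) = \left(26 - 6 d\right) \left(8 + d\right) = \left(8 + d\right) \left(26 - 6 d\right)$)
$K{\left(94 \right)} + k{\left(-116,a \right)} = \left(208 - 2068 - 6 \cdot 94^{2}\right) - 7 = \left(208 - 2068 - 53016\right) - 7 = -54876 - 7 = -54883$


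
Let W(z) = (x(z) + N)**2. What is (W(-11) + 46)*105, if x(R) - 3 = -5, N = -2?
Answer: 6510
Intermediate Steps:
x(R) = -2 (x(R) = 3 - 5 = -2)
W(z) = 16 (W(z) = (-2 - 2)**2 = (-4)**2 = 16)
(W(-11) + 46)*105 = (16 + 46)*105 = 62*105 = 6510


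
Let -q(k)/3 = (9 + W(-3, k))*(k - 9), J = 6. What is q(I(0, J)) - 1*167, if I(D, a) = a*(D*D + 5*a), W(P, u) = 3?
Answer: -6323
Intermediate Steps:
I(D, a) = a*(D² + 5*a)
q(k) = 324 - 36*k (q(k) = -3*(9 + 3)*(k - 9) = -36*(-9 + k) = -3*(-108 + 12*k) = 324 - 36*k)
q(I(0, J)) - 1*167 = (324 - 216*(0² + 5*6)) - 1*167 = (324 - 216*(0 + 30)) - 167 = (324 - 216*30) - 167 = (324 - 36*180) - 167 = (324 - 6480) - 167 = -6156 - 167 = -6323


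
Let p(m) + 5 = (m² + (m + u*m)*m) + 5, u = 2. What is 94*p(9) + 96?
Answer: 30552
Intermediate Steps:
p(m) = 4*m² (p(m) = -5 + ((m² + (m + 2*m)*m) + 5) = -5 + ((m² + (3*m)*m) + 5) = -5 + ((m² + 3*m²) + 5) = -5 + (4*m² + 5) = -5 + (5 + 4*m²) = 4*m²)
94*p(9) + 96 = 94*(4*9²) + 96 = 94*(4*81) + 96 = 94*324 + 96 = 30456 + 96 = 30552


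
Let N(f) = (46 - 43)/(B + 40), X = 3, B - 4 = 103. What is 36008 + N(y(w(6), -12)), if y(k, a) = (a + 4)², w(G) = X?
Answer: 1764393/49 ≈ 36008.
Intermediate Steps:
B = 107 (B = 4 + 103 = 107)
w(G) = 3
y(k, a) = (4 + a)²
N(f) = 1/49 (N(f) = (46 - 43)/(107 + 40) = 3/147 = 3*(1/147) = 1/49)
36008 + N(y(w(6), -12)) = 36008 + 1/49 = 1764393/49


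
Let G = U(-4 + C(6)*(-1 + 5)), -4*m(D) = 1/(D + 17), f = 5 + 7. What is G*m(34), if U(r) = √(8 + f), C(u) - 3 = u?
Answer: -√5/102 ≈ -0.021922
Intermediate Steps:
f = 12
C(u) = 3 + u
m(D) = -1/(4*(17 + D)) (m(D) = -1/(4*(D + 17)) = -1/(4*(17 + D)))
U(r) = 2*√5 (U(r) = √(8 + 12) = √20 = 2*√5)
G = 2*√5 ≈ 4.4721
G*m(34) = (2*√5)*(-1/(68 + 4*34)) = (2*√5)*(-1/(68 + 136)) = (2*√5)*(-1/204) = -√5/102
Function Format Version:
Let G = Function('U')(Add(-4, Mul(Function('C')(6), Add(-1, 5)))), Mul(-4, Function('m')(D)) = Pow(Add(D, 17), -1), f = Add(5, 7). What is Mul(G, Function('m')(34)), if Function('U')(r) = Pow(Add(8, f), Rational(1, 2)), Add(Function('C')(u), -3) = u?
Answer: Mul(Rational(-1, 102), Pow(5, Rational(1, 2))) ≈ -0.021922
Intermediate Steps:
f = 12
Function('C')(u) = Add(3, u)
Function('m')(D) = Mul(Rational(-1, 4), Pow(Add(17, D), -1)) (Function('m')(D) = Mul(Rational(-1, 4), Pow(Add(D, 17), -1)) = Mul(Rational(-1, 4), Pow(Add(17, D), -1)))
Function('U')(r) = Mul(2, Pow(5, Rational(1, 2))) (Function('U')(r) = Pow(Add(8, 12), Rational(1, 2)) = Pow(20, Rational(1, 2)) = Mul(2, Pow(5, Rational(1, 2))))
G = Mul(2, Pow(5, Rational(1, 2))) ≈ 4.4721
Mul(G, Function('m')(34)) = Mul(Mul(2, Pow(5, Rational(1, 2))), Mul(-1, Pow(Add(68, Mul(4, 34)), -1))) = Mul(Mul(2, Pow(5, Rational(1, 2))), Mul(-1, Pow(Add(68, 136), -1))) = Mul(Mul(2, Pow(5, Rational(1, 2))), Mul(-1, Pow(204, -1))) = Mul(Mul(2, Pow(5, Rational(1, 2))), Mul(-1, Rational(1, 204))) = Mul(Mul(2, Pow(5, Rational(1, 2))), Rational(-1, 204)) = Mul(Rational(-1, 102), Pow(5, Rational(1, 2)))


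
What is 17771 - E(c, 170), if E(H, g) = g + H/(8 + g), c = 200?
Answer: 1566389/89 ≈ 17600.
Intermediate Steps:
E(H, g) = g + H/(8 + g)
17771 - E(c, 170) = 17771 - (200 + 170**2 + 8*170)/(8 + 170) = 17771 - (200 + 28900 + 1360)/178 = 17771 - 30460/178 = 17771 - 1*15230/89 = 17771 - 15230/89 = 1566389/89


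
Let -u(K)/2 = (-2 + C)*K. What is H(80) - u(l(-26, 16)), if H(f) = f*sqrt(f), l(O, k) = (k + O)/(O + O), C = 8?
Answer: 30/13 + 320*sqrt(5) ≈ 717.85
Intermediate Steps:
l(O, k) = (O + k)/(2*O) (l(O, k) = (O + k)/((2*O)) = (O + k)*(1/(2*O)) = (O + k)/(2*O))
u(K) = -12*K (u(K) = -2*(-2 + 8)*K = -12*K)
H(f) = f**(3/2)
H(80) - u(l(-26, 16)) = 80**(3/2) - (-12)*(1/2)*(-26 + 16)/(-26) = 320*sqrt(5) - (-12)*(1/2)*(-1/26)*(-10) = 320*sqrt(5) - (-12)*5/26 = 320*sqrt(5) - 1*(-30/13) = 320*sqrt(5) + 30/13 = 30/13 + 320*sqrt(5)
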